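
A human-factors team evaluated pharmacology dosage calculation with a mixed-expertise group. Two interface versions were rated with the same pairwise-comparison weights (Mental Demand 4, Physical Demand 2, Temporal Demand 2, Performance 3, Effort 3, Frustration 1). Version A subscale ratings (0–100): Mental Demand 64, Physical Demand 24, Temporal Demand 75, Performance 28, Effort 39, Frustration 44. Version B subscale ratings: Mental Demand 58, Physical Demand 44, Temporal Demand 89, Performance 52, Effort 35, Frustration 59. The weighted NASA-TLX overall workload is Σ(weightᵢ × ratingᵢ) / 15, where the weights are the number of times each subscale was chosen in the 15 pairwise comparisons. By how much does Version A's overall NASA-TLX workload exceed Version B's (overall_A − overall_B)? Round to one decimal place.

Version A weighted sum = 4·64 + 2·24 + 2·75 + 3·28 + 3·39 + 1·44 = 256 + 48 + 150 + 84 + 117 + 44 = 699; overall_A = 699/15 = 46.6000.
Version B weighted sum = 4·58 + 2·44 + 2·89 + 3·52 + 3·35 + 1·59 = 232 + 88 + 178 + 156 + 105 + 59 = 818; overall_B = 818/15 = 54.5333.
Difference = 46.6000 − 54.5333 = -7.9333 ≈ -7.9.

-7.9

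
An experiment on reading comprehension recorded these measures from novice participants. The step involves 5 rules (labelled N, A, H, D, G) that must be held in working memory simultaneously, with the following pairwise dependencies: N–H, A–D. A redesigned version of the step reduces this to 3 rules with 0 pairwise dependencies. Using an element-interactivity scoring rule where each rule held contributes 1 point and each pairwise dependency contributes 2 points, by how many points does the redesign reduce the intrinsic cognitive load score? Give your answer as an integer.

Original: 5 × 1 + 2 × 2 = 5 + 4 = 9.
Redesigned: 3 × 1 + 0 × 2 = 3 + 0 = 3.
Reduction = 9 − 3 = 6.

6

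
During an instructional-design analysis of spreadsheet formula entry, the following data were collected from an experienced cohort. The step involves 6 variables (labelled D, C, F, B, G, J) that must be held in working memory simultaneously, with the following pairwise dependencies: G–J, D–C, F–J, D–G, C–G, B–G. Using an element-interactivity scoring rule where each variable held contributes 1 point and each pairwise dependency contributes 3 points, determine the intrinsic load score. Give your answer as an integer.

24

Count of variables held simultaneously: 6.
Count of pairwise dependencies listed: 6.
Element contribution: 6 × 1 = 6.
Interaction contribution: 6 × 3 = 18.
Intrinsic load = 6 + 18 = 24.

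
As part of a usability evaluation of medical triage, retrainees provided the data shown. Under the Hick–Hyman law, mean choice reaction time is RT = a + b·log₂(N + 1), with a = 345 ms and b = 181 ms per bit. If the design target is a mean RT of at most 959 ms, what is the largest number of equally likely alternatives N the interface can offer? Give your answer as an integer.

Set 345 + 181·log₂(N + 1) ≤ 959.
log₂(N + 1) ≤ (959 − 345) / 181 = 3.3923.
N + 1 ≤ 2^3.3923 = 10.4999.
N ≤ 9.4999, so the largest integer N is 9.

9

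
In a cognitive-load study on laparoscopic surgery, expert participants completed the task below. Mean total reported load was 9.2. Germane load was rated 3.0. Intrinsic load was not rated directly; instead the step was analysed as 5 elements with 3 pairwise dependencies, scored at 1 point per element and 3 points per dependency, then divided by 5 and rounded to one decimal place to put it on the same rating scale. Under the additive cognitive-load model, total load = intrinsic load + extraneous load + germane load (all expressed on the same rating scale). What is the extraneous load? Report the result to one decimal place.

3.4

Intrinsic (element-interactivity): (5 × 1 + 3 × 3) / 5 = 14 / 5 = 2.8000 → 2.8.
extraneous load = total − intrinsic − germane
             = 9.2 − 2.8 − 3.0 = 3.4.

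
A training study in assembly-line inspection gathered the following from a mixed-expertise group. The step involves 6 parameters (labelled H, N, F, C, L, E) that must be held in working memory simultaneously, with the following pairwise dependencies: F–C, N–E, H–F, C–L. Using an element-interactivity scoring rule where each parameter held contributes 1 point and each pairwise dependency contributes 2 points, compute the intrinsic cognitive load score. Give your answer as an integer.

Count of parameters held simultaneously: 6.
Count of pairwise dependencies listed: 4.
Element contribution: 6 × 1 = 6.
Interaction contribution: 4 × 2 = 8.
Intrinsic load = 6 + 8 = 14.

14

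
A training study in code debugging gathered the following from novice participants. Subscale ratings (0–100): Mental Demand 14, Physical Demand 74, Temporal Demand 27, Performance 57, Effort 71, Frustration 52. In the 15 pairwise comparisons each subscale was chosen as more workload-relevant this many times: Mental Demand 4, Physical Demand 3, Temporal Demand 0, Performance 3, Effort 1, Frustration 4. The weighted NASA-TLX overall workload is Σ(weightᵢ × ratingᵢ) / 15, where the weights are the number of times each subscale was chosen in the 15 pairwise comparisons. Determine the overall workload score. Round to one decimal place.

The tallies are the weights (they sum to 15).
Weighted sum = 4·14 + 3·74 + 0·27 + 3·57 + 1·71 + 4·52
            = 56 + 222 + 0 + 171 + 71 + 208 = 728.
Overall workload = 728 / 15 = 48.5333 ≈ 48.5.

48.5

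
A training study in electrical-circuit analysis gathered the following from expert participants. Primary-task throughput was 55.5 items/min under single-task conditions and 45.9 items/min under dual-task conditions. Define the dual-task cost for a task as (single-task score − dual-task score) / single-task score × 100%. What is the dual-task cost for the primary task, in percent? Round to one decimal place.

17.3

Cost = (55.5 − 45.9) / 55.5 × 100%
     = 9.6000 / 55.5 × 100% = 17.2973%.
≈ 17.3%.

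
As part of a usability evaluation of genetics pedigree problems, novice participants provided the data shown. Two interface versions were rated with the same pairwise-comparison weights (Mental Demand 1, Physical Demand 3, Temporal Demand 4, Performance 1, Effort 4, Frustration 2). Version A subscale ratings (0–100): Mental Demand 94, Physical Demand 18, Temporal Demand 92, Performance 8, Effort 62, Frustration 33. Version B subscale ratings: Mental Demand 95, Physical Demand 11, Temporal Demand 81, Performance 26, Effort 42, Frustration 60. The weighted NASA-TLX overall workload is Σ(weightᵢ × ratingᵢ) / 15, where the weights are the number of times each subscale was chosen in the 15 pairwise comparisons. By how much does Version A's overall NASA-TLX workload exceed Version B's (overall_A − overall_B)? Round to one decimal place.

Version A weighted sum = 1·94 + 3·18 + 4·92 + 1·8 + 4·62 + 2·33 = 94 + 54 + 368 + 8 + 248 + 66 = 838; overall_A = 838/15 = 55.8667.
Version B weighted sum = 1·95 + 3·11 + 4·81 + 1·26 + 4·42 + 2·60 = 95 + 33 + 324 + 26 + 168 + 120 = 766; overall_B = 766/15 = 51.0667.
Difference = 55.8667 − 51.0667 = 4.8000 ≈ 4.8.

4.8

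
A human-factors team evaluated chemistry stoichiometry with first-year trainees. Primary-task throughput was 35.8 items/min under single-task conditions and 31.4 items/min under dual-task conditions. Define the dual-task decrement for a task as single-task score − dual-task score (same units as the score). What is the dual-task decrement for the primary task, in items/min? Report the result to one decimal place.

Decrement = 35.8 − 31.4 = 4.4000 items/min ≈ 4.4 items/min.

4.4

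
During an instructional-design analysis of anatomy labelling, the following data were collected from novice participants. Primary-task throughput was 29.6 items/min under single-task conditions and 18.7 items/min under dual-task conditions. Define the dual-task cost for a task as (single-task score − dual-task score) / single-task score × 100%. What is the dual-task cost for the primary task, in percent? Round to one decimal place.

36.8

Cost = (29.6 − 18.7) / 29.6 × 100%
     = 10.9000 / 29.6 × 100% = 36.8243%.
≈ 36.8%.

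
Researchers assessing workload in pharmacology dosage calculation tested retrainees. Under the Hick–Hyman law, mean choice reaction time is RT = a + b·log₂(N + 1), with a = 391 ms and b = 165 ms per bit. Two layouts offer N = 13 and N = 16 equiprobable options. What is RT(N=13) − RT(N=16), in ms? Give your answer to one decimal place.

-46.2

RT(13) = 391 + 165·log₂(14) = 391 + 165·3.8074 = 1019.2210 ms.
RT(16) = 391 + 165·log₂(17) = 391 + 165·4.0875 = 1065.4375 ms.
Difference = 1019.2210 − 1065.4375 = -46.2165 ≈ -46.2 ms.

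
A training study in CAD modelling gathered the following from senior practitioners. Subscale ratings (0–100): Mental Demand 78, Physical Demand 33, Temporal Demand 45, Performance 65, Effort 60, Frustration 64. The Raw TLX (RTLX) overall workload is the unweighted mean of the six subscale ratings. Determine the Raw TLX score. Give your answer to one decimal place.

57.5

Sum of ratings = 78 + 33 + 45 + 65 + 60 + 64 = 345.
RTLX = 345 / 6 = 57.5000 ≈ 57.5.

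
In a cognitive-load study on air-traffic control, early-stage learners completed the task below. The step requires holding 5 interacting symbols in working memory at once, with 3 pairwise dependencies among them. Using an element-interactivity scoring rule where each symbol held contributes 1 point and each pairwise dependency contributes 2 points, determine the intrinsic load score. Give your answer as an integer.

11

Element contribution: 5 × 1 = 5.
Interaction contribution: 3 × 2 = 6.
Intrinsic load = 5 + 6 = 11.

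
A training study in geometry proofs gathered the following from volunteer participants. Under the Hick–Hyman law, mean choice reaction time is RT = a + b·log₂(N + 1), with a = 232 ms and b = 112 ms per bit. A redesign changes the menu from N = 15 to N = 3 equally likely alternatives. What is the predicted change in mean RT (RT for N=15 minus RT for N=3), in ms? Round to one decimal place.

RT(15) = 232 + 112·log₂(16) = 232 + 112·4.0000 = 680.0000 ms.
RT(3) = 232 + 112·log₂(4) = 232 + 112·2.0000 = 456.0000 ms.
Difference = 680.0000 − 456.0000 = 224.0000 ≈ 224.0 ms.

224.0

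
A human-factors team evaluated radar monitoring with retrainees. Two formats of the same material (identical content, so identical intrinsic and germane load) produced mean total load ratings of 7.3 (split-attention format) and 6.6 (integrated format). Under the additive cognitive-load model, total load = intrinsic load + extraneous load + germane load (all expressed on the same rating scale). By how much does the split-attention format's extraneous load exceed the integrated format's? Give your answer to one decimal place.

Intrinsic and germane load are equal across formats, so the difference in total load equals the difference in extraneous load.
Extraneous-load difference = 7.3 − 6.6 = 0.7.

0.7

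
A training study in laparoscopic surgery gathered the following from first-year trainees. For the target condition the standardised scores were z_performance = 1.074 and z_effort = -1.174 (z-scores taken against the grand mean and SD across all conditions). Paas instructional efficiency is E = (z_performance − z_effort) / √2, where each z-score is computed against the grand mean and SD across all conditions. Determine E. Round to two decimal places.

1.59

z_P − z_E = 1.074 − (-1.174) = 2.2480.
E = 2.2480 / √2 = 2.2480 / 1.41421 = 1.5896 ≈ 1.59.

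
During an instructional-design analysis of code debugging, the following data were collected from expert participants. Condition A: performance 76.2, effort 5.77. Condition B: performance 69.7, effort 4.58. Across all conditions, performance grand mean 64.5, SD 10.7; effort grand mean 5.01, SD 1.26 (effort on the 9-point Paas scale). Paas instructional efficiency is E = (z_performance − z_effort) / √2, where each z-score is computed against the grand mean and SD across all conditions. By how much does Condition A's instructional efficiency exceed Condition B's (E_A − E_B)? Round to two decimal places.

Condition A: z_P = (76.2 − 64.5)/10.7 = 1.0935; z_E = (5.77 − 5.01)/1.26 = 0.6032; E_A = (1.0935 − 0.6032)/√2 = 0.3467.
Condition B: z_P = (69.7 − 64.5)/10.7 = 0.4860; z_E = (4.58 − 5.01)/1.26 = -0.3413; E_B = (0.4860 − (-0.3413))/√2 = 0.5850.
E_A − E_B = 0.3467 − 0.5850 = -0.2383 ≈ -0.24.

-0.24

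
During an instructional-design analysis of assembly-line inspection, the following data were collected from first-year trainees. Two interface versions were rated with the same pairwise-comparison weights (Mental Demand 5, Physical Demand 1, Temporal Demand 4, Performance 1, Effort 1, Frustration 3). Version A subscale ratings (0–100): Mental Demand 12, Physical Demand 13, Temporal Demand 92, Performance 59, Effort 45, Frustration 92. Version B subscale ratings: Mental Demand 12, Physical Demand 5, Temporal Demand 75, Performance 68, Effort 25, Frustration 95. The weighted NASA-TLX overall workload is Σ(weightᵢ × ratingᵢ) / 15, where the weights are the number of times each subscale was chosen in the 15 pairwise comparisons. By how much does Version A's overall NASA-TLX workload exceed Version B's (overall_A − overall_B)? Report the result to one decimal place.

Version A weighted sum = 5·12 + 1·13 + 4·92 + 1·59 + 1·45 + 3·92 = 60 + 13 + 368 + 59 + 45 + 276 = 821; overall_A = 821/15 = 54.7333.
Version B weighted sum = 5·12 + 1·5 + 4·75 + 1·68 + 1·25 + 3·95 = 60 + 5 + 300 + 68 + 25 + 285 = 743; overall_B = 743/15 = 49.5333.
Difference = 54.7333 − 49.5333 = 5.2000 ≈ 5.2.

5.2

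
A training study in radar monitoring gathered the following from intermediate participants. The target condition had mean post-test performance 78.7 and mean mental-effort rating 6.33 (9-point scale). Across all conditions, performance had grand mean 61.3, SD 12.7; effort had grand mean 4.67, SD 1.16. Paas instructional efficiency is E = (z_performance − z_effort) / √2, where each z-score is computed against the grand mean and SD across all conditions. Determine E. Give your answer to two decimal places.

z_performance = (78.7 − 61.3) / 12.7 = 17.4000 / 12.7 = 1.3701.
z_effort = (6.33 − 4.67) / 1.16 = 1.6600 / 1.16 = 1.4310.
z_P − z_E = 1.3701 − 1.4310 = -0.0609.
E = -0.0609 / √2 = -0.0609 / 1.41421 = -0.0431 ≈ -0.04.

-0.04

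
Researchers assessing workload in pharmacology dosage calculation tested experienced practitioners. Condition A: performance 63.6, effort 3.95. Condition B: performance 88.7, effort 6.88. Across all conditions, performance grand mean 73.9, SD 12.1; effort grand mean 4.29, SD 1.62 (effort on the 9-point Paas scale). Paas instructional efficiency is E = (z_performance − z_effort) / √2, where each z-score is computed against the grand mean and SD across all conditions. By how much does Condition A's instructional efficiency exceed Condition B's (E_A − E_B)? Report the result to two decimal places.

Condition A: z_P = (63.6 − 73.9)/12.1 = -0.8512; z_E = (3.95 − 4.29)/1.62 = -0.2099; E_A = (-0.8512 − (-0.2099))/√2 = -0.4535.
Condition B: z_P = (88.7 − 73.9)/12.1 = 1.2231; z_E = (6.88 − 4.29)/1.62 = 1.5988; E_B = (1.2231 − 1.5988)/√2 = -0.2657.
E_A − E_B = -0.4535 − (-0.2657) = -0.1878 ≈ -0.19.

-0.19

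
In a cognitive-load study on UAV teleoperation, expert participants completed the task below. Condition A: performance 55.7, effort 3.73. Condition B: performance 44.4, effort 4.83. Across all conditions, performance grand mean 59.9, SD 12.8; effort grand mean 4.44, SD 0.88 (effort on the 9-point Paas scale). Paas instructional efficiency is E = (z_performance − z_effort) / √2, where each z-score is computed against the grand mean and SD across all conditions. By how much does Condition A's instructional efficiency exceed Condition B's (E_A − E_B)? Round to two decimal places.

Condition A: z_P = (55.7 − 59.9)/12.8 = -0.3281; z_E = (3.73 − 4.44)/0.88 = -0.8068; E_A = (-0.3281 − (-0.8068))/√2 = 0.3385.
Condition B: z_P = (44.4 − 59.9)/12.8 = -1.2109; z_E = (4.83 − 4.44)/0.88 = 0.4432; E_B = (-1.2109 − 0.4432)/√2 = -1.1696.
E_A − E_B = 0.3385 − (-1.1696) = 1.5081 ≈ 1.51.

1.51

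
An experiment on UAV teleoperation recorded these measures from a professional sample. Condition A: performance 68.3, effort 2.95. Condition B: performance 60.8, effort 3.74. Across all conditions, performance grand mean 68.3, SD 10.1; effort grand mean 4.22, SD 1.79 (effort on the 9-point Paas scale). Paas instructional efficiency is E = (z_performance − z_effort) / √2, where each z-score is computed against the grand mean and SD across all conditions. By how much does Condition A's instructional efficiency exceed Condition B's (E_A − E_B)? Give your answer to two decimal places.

Condition A: z_P = (68.3 − 68.3)/10.1 = 0.0000; z_E = (2.95 − 4.22)/1.79 = -0.7095; E_A = (0.0000 − (-0.7095))/√2 = 0.5017.
Condition B: z_P = (60.8 − 68.3)/10.1 = -0.7426; z_E = (3.74 − 4.22)/1.79 = -0.2682; E_B = (-0.7426 − (-0.2682))/√2 = -0.3355.
E_A − E_B = 0.5017 − (-0.3355) = 0.8372 ≈ 0.84.

0.84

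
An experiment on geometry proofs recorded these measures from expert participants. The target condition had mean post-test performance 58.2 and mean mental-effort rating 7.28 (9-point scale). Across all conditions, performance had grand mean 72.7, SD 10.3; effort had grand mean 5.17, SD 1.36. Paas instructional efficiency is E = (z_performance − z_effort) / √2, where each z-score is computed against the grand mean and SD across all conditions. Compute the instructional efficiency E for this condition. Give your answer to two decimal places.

z_performance = (58.2 − 72.7) / 10.3 = -14.5000 / 10.3 = -1.4078.
z_effort = (7.28 − 5.17) / 1.36 = 2.1100 / 1.36 = 1.5515.
z_P − z_E = -1.4078 − 1.5515 = -2.9593.
E = -2.9593 / √2 = -2.9593 / 1.41421 = -2.0925 ≈ -2.09.

-2.09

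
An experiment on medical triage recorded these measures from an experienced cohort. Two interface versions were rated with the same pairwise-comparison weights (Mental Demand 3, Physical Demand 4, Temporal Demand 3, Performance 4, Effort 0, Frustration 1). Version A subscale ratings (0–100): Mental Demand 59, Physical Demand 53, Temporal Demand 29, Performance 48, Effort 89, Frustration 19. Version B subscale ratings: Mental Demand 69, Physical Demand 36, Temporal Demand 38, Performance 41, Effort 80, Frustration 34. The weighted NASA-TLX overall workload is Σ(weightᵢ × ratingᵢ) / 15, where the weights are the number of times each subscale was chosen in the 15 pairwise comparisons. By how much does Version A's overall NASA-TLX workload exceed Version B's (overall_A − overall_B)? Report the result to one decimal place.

1.6

Version A weighted sum = 3·59 + 4·53 + 3·29 + 4·48 + 0·89 + 1·19 = 177 + 212 + 87 + 192 + 0 + 19 = 687; overall_A = 687/15 = 45.8000.
Version B weighted sum = 3·69 + 4·36 + 3·38 + 4·41 + 0·80 + 1·34 = 207 + 144 + 114 + 164 + 0 + 34 = 663; overall_B = 663/15 = 44.2000.
Difference = 45.8000 − 44.2000 = 1.6000 ≈ 1.6.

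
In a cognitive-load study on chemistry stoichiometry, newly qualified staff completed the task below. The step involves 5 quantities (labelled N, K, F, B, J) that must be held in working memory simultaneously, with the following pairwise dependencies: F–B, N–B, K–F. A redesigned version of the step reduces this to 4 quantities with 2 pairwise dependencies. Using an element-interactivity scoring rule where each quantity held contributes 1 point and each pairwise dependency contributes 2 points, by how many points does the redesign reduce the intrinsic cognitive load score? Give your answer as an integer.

Original: 5 × 1 + 3 × 2 = 5 + 6 = 11.
Redesigned: 4 × 1 + 2 × 2 = 4 + 4 = 8.
Reduction = 11 − 8 = 3.

3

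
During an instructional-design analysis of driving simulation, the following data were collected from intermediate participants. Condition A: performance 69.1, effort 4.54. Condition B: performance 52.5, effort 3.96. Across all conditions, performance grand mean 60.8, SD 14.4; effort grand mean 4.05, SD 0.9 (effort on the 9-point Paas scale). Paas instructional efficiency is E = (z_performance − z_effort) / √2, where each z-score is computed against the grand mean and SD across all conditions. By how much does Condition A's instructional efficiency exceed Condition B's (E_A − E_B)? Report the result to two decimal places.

Condition A: z_P = (69.1 − 60.8)/14.4 = 0.5764; z_E = (4.54 − 4.05)/0.9 = 0.5444; E_A = (0.5764 − 0.5444)/√2 = 0.0226.
Condition B: z_P = (52.5 − 60.8)/14.4 = -0.5764; z_E = (3.96 − 4.05)/0.9 = -0.1000; E_B = (-0.5764 − (-0.1000))/√2 = -0.3369.
E_A − E_B = 0.0226 − (-0.3369) = 0.3595 ≈ 0.36.

0.36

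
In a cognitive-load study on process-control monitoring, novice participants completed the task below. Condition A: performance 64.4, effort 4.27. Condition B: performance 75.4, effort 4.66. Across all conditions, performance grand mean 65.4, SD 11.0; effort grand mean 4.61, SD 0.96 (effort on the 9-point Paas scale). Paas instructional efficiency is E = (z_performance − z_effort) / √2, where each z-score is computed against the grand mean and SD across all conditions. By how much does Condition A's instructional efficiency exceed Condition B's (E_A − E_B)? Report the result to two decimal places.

Condition A: z_P = (64.4 − 65.4)/11.0 = -0.0909; z_E = (4.27 − 4.61)/0.96 = -0.3542; E_A = (-0.0909 − (-0.3542))/√2 = 0.1862.
Condition B: z_P = (75.4 − 65.4)/11.0 = 0.9091; z_E = (4.66 − 4.61)/0.96 = 0.0521; E_B = (0.9091 − 0.0521)/√2 = 0.6060.
E_A − E_B = 0.1862 − 0.6060 = -0.4198 ≈ -0.42.

-0.42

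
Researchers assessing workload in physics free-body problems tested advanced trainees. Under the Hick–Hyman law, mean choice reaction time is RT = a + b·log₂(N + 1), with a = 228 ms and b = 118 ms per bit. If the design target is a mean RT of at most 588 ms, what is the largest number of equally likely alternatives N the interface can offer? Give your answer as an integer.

Set 228 + 118·log₂(N + 1) ≤ 588.
log₂(N + 1) ≤ (588 − 228) / 118 = 3.0508.
N + 1 ≤ 2^3.0508 = 8.2867.
N ≤ 7.2867, so the largest integer N is 7.

7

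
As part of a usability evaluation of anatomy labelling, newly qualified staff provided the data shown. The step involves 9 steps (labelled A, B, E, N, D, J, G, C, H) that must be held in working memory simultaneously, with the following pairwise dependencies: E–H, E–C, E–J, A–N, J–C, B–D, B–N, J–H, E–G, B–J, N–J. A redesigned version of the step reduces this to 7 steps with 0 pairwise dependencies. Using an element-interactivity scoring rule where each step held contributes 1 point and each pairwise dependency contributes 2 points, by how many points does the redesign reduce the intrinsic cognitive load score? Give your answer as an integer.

24

Original: 9 × 1 + 11 × 2 = 9 + 22 = 31.
Redesigned: 7 × 1 + 0 × 2 = 7 + 0 = 7.
Reduction = 31 − 7 = 24.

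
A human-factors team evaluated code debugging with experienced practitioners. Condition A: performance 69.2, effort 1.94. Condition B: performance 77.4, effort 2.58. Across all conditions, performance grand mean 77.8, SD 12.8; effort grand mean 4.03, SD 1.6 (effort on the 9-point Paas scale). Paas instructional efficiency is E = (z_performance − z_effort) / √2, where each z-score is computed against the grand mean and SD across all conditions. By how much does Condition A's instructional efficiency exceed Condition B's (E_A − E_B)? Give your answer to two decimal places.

Condition A: z_P = (69.2 − 77.8)/12.8 = -0.6719; z_E = (1.94 − 4.03)/1.6 = -1.3063; E_A = (-0.6719 − (-1.3063))/√2 = 0.4486.
Condition B: z_P = (77.4 − 77.8)/12.8 = -0.0312; z_E = (2.58 − 4.03)/1.6 = -0.9063; E_B = (-0.0312 − (-0.9063))/√2 = 0.6188.
E_A − E_B = 0.4486 − 0.6188 = -0.1702 ≈ -0.17.

-0.17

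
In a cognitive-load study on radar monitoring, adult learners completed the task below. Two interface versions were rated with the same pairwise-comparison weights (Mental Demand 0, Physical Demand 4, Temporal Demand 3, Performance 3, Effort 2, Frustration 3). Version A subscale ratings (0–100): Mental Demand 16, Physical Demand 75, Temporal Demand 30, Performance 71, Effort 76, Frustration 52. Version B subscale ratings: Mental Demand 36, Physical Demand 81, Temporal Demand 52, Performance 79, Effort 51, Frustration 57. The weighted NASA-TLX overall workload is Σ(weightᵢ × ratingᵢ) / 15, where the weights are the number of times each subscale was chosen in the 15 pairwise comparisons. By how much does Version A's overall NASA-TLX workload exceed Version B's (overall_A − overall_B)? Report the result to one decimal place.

-5.3

Version A weighted sum = 0·16 + 4·75 + 3·30 + 3·71 + 2·76 + 3·52 = 0 + 300 + 90 + 213 + 152 + 156 = 911; overall_A = 911/15 = 60.7333.
Version B weighted sum = 0·36 + 4·81 + 3·52 + 3·79 + 2·51 + 3·57 = 0 + 324 + 156 + 237 + 102 + 171 = 990; overall_B = 990/15 = 66.0000.
Difference = 60.7333 − 66.0000 = -5.2667 ≈ -5.3.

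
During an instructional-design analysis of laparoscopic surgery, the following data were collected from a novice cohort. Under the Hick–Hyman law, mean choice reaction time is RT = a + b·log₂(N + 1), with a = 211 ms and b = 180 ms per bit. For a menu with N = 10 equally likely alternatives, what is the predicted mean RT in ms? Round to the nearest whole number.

834

log₂(10 + 1) = log₂(11) = 3.4594.
RT = 211 + 180 × 3.4594 = 211 + 622.6920 = 833.6920 ms.
≈ 834 ms.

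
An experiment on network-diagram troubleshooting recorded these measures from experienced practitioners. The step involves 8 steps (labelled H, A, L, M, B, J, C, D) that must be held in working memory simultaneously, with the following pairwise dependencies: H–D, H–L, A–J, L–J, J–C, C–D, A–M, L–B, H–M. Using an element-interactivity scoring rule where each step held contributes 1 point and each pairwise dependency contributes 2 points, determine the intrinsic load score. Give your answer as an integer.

Count of steps held simultaneously: 8.
Count of pairwise dependencies listed: 9.
Element contribution: 8 × 1 = 8.
Interaction contribution: 9 × 2 = 18.
Intrinsic load = 8 + 18 = 26.

26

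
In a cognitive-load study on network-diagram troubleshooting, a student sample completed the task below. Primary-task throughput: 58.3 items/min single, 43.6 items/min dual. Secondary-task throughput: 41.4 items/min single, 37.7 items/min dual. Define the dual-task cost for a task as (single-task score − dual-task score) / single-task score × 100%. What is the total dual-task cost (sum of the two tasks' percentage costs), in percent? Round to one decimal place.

Primary cost = (58.3 − 43.6) / 58.3 × 100% = 25.2144%.
Secondary cost = (41.4 − 37.7) / 41.4 × 100% = 8.9372%.
Total = 25.2144% + 8.9372% = 34.1516% ≈ 34.2%.

34.2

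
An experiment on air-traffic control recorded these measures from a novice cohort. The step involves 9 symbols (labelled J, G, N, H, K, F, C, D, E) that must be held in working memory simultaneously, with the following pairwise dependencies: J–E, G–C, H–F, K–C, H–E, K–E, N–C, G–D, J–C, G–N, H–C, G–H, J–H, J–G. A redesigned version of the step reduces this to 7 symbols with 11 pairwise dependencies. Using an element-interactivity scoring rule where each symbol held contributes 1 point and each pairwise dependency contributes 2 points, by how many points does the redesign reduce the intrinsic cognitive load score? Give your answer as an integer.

8

Original: 9 × 1 + 14 × 2 = 9 + 28 = 37.
Redesigned: 7 × 1 + 11 × 2 = 7 + 22 = 29.
Reduction = 37 − 29 = 8.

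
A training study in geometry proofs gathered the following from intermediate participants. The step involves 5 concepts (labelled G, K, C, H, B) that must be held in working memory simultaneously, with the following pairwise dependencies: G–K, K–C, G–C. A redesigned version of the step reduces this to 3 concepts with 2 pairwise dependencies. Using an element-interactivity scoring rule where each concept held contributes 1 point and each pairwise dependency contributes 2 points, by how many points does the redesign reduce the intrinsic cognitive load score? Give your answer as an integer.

Original: 5 × 1 + 3 × 2 = 5 + 6 = 11.
Redesigned: 3 × 1 + 2 × 2 = 3 + 4 = 7.
Reduction = 11 − 7 = 4.

4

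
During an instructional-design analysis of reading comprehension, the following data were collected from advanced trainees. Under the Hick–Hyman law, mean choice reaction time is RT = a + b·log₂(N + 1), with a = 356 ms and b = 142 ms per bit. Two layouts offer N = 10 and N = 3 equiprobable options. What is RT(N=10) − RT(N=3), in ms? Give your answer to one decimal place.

207.2

RT(10) = 356 + 142·log₂(11) = 356 + 142·3.4594 = 847.2348 ms.
RT(3) = 356 + 142·log₂(4) = 356 + 142·2.0000 = 640.0000 ms.
Difference = 847.2348 − 640.0000 = 207.2348 ≈ 207.2 ms.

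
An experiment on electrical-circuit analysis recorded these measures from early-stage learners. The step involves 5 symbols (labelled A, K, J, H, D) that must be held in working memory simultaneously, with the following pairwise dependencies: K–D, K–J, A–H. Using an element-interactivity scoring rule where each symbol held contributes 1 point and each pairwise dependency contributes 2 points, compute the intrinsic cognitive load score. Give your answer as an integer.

11

Count of symbols held simultaneously: 5.
Count of pairwise dependencies listed: 3.
Element contribution: 5 × 1 = 5.
Interaction contribution: 3 × 2 = 6.
Intrinsic load = 5 + 6 = 11.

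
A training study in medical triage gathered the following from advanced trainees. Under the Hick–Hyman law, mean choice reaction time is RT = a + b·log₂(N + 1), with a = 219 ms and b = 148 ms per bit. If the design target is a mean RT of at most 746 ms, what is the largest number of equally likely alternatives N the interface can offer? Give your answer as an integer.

10

Set 219 + 148·log₂(N + 1) ≤ 746.
log₂(N + 1) ≤ (746 − 219) / 148 = 3.5608.
N + 1 ≤ 2^3.5608 = 11.8007.
N ≤ 10.8007, so the largest integer N is 10.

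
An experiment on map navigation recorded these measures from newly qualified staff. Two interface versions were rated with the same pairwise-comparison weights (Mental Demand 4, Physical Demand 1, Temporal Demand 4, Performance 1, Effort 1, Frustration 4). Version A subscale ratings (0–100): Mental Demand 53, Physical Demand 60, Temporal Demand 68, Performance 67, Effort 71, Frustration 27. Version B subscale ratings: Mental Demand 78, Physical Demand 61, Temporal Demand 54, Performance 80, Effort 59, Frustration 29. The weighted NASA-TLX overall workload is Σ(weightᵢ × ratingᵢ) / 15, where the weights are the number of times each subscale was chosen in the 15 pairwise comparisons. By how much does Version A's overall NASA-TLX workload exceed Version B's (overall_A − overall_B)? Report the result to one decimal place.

Version A weighted sum = 4·53 + 1·60 + 4·68 + 1·67 + 1·71 + 4·27 = 212 + 60 + 272 + 67 + 71 + 108 = 790; overall_A = 790/15 = 52.6667.
Version B weighted sum = 4·78 + 1·61 + 4·54 + 1·80 + 1·59 + 4·29 = 312 + 61 + 216 + 80 + 59 + 116 = 844; overall_B = 844/15 = 56.2667.
Difference = 52.6667 − 56.2667 = -3.6000 ≈ -3.6.

-3.6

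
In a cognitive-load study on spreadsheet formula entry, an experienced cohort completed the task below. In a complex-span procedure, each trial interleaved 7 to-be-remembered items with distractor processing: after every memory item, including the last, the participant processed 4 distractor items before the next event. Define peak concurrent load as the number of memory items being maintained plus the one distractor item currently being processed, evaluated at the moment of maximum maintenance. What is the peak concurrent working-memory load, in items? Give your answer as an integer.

8

Maintenance is greatest during the distractor(s) after memory item 7: all 7 memory items are being held.
One distractor item is concurrently being processed.
Peak concurrent load = 7 + 1 = 8 items.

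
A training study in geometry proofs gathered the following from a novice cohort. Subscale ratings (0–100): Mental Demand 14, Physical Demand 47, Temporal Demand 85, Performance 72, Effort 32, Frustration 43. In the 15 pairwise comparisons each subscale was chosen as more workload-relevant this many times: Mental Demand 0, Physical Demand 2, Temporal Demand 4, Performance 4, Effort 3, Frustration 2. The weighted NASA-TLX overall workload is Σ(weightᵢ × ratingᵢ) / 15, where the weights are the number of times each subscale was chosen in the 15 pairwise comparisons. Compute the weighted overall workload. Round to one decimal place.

60.3

The tallies are the weights (they sum to 15).
Weighted sum = 0·14 + 2·47 + 4·85 + 4·72 + 3·32 + 2·43
            = 0 + 94 + 340 + 288 + 96 + 86 = 904.
Overall workload = 904 / 15 = 60.2667 ≈ 60.3.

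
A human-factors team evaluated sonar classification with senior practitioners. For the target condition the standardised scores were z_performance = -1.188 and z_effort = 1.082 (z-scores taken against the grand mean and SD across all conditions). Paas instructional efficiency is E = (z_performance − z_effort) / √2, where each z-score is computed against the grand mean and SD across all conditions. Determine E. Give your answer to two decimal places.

z_P − z_E = -1.188 − 1.082 = -2.2700.
E = -2.2700 / √2 = -2.2700 / 1.41421 = -1.6051 ≈ -1.61.

-1.61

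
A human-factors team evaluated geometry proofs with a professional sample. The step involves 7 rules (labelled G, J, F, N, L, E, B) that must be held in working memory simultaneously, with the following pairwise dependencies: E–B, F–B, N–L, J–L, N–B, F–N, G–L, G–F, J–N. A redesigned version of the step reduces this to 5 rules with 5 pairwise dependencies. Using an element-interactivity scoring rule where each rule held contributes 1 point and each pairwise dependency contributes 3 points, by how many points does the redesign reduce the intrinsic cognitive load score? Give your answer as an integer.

Original: 7 × 1 + 9 × 3 = 7 + 27 = 34.
Redesigned: 5 × 1 + 5 × 3 = 5 + 15 = 20.
Reduction = 34 − 20 = 14.

14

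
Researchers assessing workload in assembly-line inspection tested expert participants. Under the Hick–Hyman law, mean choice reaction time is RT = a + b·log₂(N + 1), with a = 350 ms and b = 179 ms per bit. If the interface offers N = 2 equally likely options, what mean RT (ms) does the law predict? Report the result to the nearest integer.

log₂(2 + 1) = log₂(3) = 1.5850.
RT = 350 + 179 × 1.5850 = 350 + 283.7150 = 633.7150 ms.
≈ 634 ms.

634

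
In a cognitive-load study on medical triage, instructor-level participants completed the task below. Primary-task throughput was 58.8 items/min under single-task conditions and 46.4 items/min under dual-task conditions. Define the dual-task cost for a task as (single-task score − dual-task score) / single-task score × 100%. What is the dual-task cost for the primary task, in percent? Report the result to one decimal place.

Cost = (58.8 − 46.4) / 58.8 × 100%
     = 12.4000 / 58.8 × 100% = 21.0884%.
≈ 21.1%.

21.1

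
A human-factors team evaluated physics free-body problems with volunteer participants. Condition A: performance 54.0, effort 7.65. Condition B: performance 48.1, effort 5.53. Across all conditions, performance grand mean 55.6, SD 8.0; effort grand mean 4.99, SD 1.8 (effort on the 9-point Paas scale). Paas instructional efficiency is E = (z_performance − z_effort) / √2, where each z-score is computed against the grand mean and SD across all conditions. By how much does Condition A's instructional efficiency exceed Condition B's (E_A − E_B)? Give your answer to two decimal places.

Condition A: z_P = (54.0 − 55.6)/8.0 = -0.2000; z_E = (7.65 − 4.99)/1.8 = 1.4778; E_A = (-0.2000 − 1.4778)/√2 = -1.1864.
Condition B: z_P = (48.1 − 55.6)/8.0 = -0.9375; z_E = (5.53 − 4.99)/1.8 = 0.3000; E_B = (-0.9375 − 0.3000)/√2 = -0.8750.
E_A − E_B = -1.1864 − (-0.8750) = -0.3114 ≈ -0.31.

-0.31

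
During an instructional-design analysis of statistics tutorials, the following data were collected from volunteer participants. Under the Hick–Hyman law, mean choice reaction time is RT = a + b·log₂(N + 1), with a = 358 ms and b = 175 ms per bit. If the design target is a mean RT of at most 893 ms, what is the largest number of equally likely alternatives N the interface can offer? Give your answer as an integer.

7

Set 358 + 175·log₂(N + 1) ≤ 893.
log₂(N + 1) ≤ (893 − 358) / 175 = 3.0571.
N + 1 ≤ 2^3.0571 = 8.3230.
N ≤ 7.3230, so the largest integer N is 7.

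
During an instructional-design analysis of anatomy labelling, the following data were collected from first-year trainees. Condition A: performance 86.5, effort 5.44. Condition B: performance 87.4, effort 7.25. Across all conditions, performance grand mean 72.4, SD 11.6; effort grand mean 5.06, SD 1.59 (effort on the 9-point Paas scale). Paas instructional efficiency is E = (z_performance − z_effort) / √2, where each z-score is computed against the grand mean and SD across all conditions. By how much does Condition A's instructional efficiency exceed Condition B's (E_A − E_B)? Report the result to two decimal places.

0.75

Condition A: z_P = (86.5 − 72.4)/11.6 = 1.2155; z_E = (5.44 − 5.06)/1.59 = 0.2390; E_A = (1.2155 − 0.2390)/√2 = 0.6905.
Condition B: z_P = (87.4 − 72.4)/11.6 = 1.2931; z_E = (7.25 − 5.06)/1.59 = 1.3774; E_B = (1.2931 − 1.3774)/√2 = -0.0596.
E_A − E_B = 0.6905 − (-0.0596) = 0.7501 ≈ 0.75.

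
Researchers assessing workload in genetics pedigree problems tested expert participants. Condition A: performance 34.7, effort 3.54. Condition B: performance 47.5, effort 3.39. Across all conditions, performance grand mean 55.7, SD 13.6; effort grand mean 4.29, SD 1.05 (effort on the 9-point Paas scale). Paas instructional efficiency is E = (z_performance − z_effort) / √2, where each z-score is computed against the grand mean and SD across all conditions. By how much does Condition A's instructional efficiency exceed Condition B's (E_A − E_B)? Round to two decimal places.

-0.77

Condition A: z_P = (34.7 − 55.7)/13.6 = -1.5441; z_E = (3.54 − 4.29)/1.05 = -0.7143; E_A = (-1.5441 − (-0.7143))/√2 = -0.5868.
Condition B: z_P = (47.5 − 55.7)/13.6 = -0.6029; z_E = (3.39 − 4.29)/1.05 = -0.8571; E_B = (-0.6029 − (-0.8571))/√2 = 0.1797.
E_A − E_B = -0.5868 − 0.1797 = -0.7665 ≈ -0.77.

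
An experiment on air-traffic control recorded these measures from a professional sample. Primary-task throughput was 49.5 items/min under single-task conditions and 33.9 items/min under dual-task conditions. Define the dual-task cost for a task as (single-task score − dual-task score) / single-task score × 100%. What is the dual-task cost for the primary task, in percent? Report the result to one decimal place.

Cost = (49.5 − 33.9) / 49.5 × 100%
     = 15.6000 / 49.5 × 100% = 31.5152%.
≈ 31.5%.

31.5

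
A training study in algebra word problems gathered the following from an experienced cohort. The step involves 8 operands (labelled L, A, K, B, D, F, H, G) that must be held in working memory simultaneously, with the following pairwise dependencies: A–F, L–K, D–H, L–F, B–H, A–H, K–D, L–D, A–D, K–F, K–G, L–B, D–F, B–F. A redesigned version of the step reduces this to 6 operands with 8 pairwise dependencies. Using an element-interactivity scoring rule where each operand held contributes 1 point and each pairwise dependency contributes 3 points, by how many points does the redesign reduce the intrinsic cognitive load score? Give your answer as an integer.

20

Original: 8 × 1 + 14 × 3 = 8 + 42 = 50.
Redesigned: 6 × 1 + 8 × 3 = 6 + 24 = 30.
Reduction = 50 − 30 = 20.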